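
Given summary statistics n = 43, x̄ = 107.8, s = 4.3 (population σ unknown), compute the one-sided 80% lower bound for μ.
μ ≥ 107.24

Lower bound (one-sided):
t* = 0.850 (one-sided for 80%)
Lower bound = x̄ - t* · s/√n = 107.8 - 0.850 · 4.3/√43 = 107.24

We are 80% confident that μ ≥ 107.24.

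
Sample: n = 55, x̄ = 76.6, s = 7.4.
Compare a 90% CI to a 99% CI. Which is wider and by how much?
99% CI is wider by 1.99

df = 54
90% CI: t* = 1.674, (74.93, 78.27), width = 2 · t* · s/√n = 3.34
99% CI: t* = 2.670, (73.94, 79.26), width = 2 · t* · s/√n = 5.33

The 99% CI is wider by 5.33 - 3.34 = 1.99.
Higher confidence requires a wider interval.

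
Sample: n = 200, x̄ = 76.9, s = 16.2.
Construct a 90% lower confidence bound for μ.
μ ≥ 75.43

Lower bound (one-sided):
t* = 1.286 (one-sided for 90%)
Lower bound = x̄ - t* · s/√n = 76.9 - 1.286 · 16.2/√200 = 75.43

We are 90% confident that μ ≥ 75.43.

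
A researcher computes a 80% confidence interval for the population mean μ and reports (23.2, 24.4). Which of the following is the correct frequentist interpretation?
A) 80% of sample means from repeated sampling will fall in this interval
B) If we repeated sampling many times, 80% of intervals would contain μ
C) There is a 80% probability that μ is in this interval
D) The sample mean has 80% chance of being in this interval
B

A) Wrong — coverage applies to intervals containing μ, not to future x̄ values.
B) Correct — this is the frequentist long-run coverage interpretation.
C) Wrong — μ is fixed; the randomness lives in the interval, not in μ.
D) Wrong — x̄ is observed and sits in the interval by construction.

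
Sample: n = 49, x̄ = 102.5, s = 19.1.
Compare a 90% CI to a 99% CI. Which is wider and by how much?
99% CI is wider by 5.49

df = 48
90% CI: t* = 1.677, (97.92, 107.08), width = 2 · t* · s/√n = 9.15
99% CI: t* = 2.682, (95.18, 109.82), width = 2 · t* · s/√n = 14.64

The 99% CI is wider by 14.64 - 9.15 = 5.49.
Higher confidence requires a wider interval.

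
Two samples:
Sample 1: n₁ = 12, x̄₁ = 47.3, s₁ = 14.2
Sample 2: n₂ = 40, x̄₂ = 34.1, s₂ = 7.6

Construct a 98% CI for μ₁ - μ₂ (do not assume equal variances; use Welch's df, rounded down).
(1.75, 24.65)

Difference: x̄₁ - x̄₂ = 13.20
SE = √(s₁²/n₁ + s₂²/n₂) = √(14.2²/12 + 7.6²/40) = 4.2717
df = 12.94 → 12 (Welch–Satterthwaite, rounded down)
t* = 2.681

CI: 13.20 ± 2.681 · 4.2717 = 13.20 ± 11.45 = (1.75, 24.65)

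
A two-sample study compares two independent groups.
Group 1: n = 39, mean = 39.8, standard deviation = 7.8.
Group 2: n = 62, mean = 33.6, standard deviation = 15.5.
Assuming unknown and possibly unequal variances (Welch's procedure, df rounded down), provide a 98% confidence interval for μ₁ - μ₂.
(0.68, 11.72)

Difference: x̄₁ - x̄₂ = 6.20
SE = √(s₁²/n₁ + s₂²/n₂) = √(7.8²/39 + 15.5²/62) = 2.3313
df = 95.23 → 95 (Welch–Satterthwaite, rounded down)
t* = 2.366

CI: 6.20 ± 2.366 · 2.3313 = 6.20 ± 5.52 = (0.68, 11.72)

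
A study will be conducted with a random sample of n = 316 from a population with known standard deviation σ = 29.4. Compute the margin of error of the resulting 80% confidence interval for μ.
Margin of error = 2.12

Margin of error = z* · σ/√n
= 1.282 · 29.4/√316
= 1.282 · 29.4/17.7764
= 2.12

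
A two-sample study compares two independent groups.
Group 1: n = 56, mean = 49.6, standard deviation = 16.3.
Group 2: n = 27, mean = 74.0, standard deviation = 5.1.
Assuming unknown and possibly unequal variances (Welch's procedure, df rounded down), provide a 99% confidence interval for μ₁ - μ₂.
(-30.72, -18.08)

Difference: x̄₁ - x̄₂ = -24.40
SE = √(s₁²/n₁ + s₂²/n₂) = √(16.3²/56 + 5.1²/27) = 2.3891
df = 73.22 → 73 (Welch–Satterthwaite, rounded down)
t* = 2.645

CI: -24.40 ± 2.645 · 2.3891 = -24.40 ± 6.32 = (-30.72, -18.08)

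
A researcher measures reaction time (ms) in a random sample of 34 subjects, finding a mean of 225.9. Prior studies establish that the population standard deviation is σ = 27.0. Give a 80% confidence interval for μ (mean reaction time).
(219.96, 231.84)

z-interval (σ known):
z* = 1.282 for 80% confidence

Margin of error = z* · σ/√n = 1.282 · 27.0/√34 = 5.94

CI: (225.9 - 5.94, 225.9 + 5.94) = (219.96, 231.84)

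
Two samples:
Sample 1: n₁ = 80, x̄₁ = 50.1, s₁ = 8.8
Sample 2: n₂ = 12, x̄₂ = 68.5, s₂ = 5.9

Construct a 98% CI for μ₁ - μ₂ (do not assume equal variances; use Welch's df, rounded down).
(-23.39, -13.41)

Difference: x̄₁ - x̄₂ = -18.40
SE = √(s₁²/n₁ + s₂²/n₂) = √(8.8²/80 + 5.9²/12) = 1.9669
df = 19.27 → 19 (Welch–Satterthwaite, rounded down)
t* = 2.539

CI: -18.40 ± 2.539 · 1.9669 = -18.40 ± 4.99 = (-23.39, -13.41)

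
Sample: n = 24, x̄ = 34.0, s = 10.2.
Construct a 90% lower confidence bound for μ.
μ ≥ 31.25

Lower bound (one-sided):
t* = 1.319 (one-sided for 90%)
Lower bound = x̄ - t* · s/√n = 34.0 - 1.319 · 10.2/√24 = 31.25

We are 90% confident that μ ≥ 31.25.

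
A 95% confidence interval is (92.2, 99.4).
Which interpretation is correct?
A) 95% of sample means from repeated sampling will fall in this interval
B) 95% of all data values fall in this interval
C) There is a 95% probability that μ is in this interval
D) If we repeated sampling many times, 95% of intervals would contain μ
D

A) Wrong — coverage applies to intervals containing μ, not to future x̄ values.
B) Wrong — a CI is about the parameter μ, not individual data values.
C) Wrong — μ is fixed; the randomness lives in the interval, not in μ.
D) Correct — this is the frequentist long-run coverage interpretation.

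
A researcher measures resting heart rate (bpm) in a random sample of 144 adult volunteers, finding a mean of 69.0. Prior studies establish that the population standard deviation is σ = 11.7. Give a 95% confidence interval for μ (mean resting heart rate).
(67.09, 70.91)

z-interval (σ known):
z* = 1.960 for 95% confidence

Margin of error = z* · σ/√n = 1.960 · 11.7/√144 = 1.91

CI: (69.0 - 1.91, 69.0 + 1.91) = (67.09, 70.91)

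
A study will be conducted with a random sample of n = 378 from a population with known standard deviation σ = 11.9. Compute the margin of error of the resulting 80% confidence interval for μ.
Margin of error = 0.78

Margin of error = z* · σ/√n
= 1.282 · 11.9/√378
= 1.282 · 11.9/19.4422
= 0.78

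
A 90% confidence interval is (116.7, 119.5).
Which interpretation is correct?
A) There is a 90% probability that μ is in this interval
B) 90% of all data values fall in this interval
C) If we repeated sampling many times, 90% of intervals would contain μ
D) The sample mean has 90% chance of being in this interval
C

A) Wrong — μ is fixed; the randomness lives in the interval, not in μ.
B) Wrong — a CI is about the parameter μ, not individual data values.
C) Correct — this is the frequentist long-run coverage interpretation.
D) Wrong — x̄ is observed and sits in the interval by construction.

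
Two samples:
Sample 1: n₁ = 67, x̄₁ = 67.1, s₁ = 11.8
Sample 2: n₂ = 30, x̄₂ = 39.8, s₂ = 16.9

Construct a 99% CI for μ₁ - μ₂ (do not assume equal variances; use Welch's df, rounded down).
(18.11, 36.49)

Difference: x̄₁ - x̄₂ = 27.30
SE = √(s₁²/n₁ + s₂²/n₂) = √(11.8²/67 + 16.9²/30) = 3.4057
df = 42.16 → 42 (Welch–Satterthwaite, rounded down)
t* = 2.698

CI: 27.30 ± 2.698 · 3.4057 = 27.30 ± 9.19 = (18.11, 36.49)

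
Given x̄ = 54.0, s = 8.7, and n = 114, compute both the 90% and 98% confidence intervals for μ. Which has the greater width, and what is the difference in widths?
98% CI is wider by 1.15

df = 113
90% CI: t* = 1.658, (52.65, 55.35), width = 2 · t* · s/√n = 2.70
98% CI: t* = 2.360, (52.08, 55.92), width = 2 · t* · s/√n = 3.85

The 98% CI is wider by 3.85 - 2.70 = 1.15.
Higher confidence requires a wider interval.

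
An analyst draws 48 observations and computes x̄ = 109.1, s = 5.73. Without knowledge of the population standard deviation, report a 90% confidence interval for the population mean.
(107.71, 110.49)

t-interval (σ unknown):
df = n - 1 = 47
t* = 1.678 for 90% confidence

Margin of error = t* · s/√n = 1.678 · 5.73/√48 = 1.39

CI: (107.71, 110.49)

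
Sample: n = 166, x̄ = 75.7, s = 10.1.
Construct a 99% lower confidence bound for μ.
μ ≥ 73.86

Lower bound (one-sided):
t* = 2.349 (one-sided for 99%)
Lower bound = x̄ - t* · s/√n = 75.7 - 2.349 · 10.1/√166 = 73.86

We are 99% confident that μ ≥ 73.86.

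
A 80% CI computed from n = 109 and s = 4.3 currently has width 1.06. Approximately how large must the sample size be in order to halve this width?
n ≈ 436

CI width ∝ 1/√n
To reduce width by factor 2, need √n to grow by 2 → need 2² = 4 times as many samples.

Current: n = 109, width = 1.06
New: n = 436, width ≈ 0.53

Width reduced by factor of 1.06/0.53 = 2.00.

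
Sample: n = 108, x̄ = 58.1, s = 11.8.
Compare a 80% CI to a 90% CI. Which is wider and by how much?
90% CI is wider by 0.84

df = 107
80% CI: t* = 1.290, (56.64, 59.56), width = 2 · t* · s/√n = 2.93
90% CI: t* = 1.659, (56.22, 59.98), width = 2 · t* · s/√n = 3.77

The 90% CI is wider by 3.77 - 2.93 = 0.84.
Higher confidence requires a wider interval.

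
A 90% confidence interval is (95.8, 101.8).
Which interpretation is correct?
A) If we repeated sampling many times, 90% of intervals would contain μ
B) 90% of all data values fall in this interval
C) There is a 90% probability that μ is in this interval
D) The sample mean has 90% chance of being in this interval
A

A) Correct — this is the frequentist long-run coverage interpretation.
B) Wrong — a CI is about the parameter μ, not individual data values.
C) Wrong — μ is fixed; the randomness lives in the interval, not in μ.
D) Wrong — x̄ is observed and sits in the interval by construction.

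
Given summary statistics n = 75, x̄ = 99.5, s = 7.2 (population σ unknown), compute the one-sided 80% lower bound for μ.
μ ≥ 98.80

Lower bound (one-sided):
t* = 0.847 (one-sided for 80%)
Lower bound = x̄ - t* · s/√n = 99.5 - 0.847 · 7.2/√75 = 98.80

We are 80% confident that μ ≥ 98.80.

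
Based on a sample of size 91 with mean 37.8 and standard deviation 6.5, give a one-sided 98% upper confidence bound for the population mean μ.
μ ≤ 39.22

Upper bound (one-sided):
t* = 2.084 (one-sided for 98%)
Upper bound = x̄ + t* · s/√n = 37.8 + 2.084 · 6.5/√91 = 39.22

We are 98% confident that μ ≤ 39.22.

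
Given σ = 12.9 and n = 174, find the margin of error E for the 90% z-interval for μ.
Margin of error = 1.61

Margin of error = z* · σ/√n
= 1.645 · 12.9/√174
= 1.645 · 12.9/13.1909
= 1.61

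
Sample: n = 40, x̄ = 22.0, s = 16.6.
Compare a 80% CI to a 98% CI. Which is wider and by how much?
98% CI is wider by 5.88

df = 39
80% CI: t* = 1.304, (18.58, 25.42), width = 2 · t* · s/√n = 6.85
98% CI: t* = 2.426, (15.63, 28.37), width = 2 · t* · s/√n = 12.73

The 98% CI is wider by 12.73 - 6.85 = 5.88.
Higher confidence requires a wider interval.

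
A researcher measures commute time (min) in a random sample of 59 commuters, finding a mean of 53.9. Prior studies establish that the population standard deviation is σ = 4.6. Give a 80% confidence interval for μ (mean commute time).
(53.13, 54.67)

z-interval (σ known):
z* = 1.282 for 80% confidence

Margin of error = z* · σ/√n = 1.282 · 4.6/√59 = 0.77

CI: (53.9 - 0.77, 53.9 + 0.77) = (53.13, 54.67)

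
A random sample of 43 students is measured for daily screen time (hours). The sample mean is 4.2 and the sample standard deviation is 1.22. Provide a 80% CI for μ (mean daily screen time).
(3.96, 4.44)

t-interval (σ unknown):
df = n - 1 = 42
t* = 1.302 for 80% confidence

Margin of error = t* · s/√n = 1.302 · 1.22/√43 = 0.24

CI: (3.96, 4.44)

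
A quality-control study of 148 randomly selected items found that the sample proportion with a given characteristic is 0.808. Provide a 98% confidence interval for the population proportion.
(0.733, 0.883)

Proportion CI:
SE = √(p̂(1-p̂)/n) = √(0.808 · 0.192 / 148) = 0.03238

z* = 2.326
Margin = z* · SE = 2.326 · 0.03238 = 0.0753

CI: 0.808 ± 0.0753 = (0.733, 0.883)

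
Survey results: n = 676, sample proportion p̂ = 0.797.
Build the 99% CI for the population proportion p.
(0.757, 0.837)

Proportion CI:
SE = √(p̂(1-p̂)/n) = √(0.797 · 0.203 / 676) = 0.01547

z* = 2.576
Margin = z* · SE = 2.576 · 0.01547 = 0.0399

CI: 0.797 ± 0.0399 = (0.757, 0.837)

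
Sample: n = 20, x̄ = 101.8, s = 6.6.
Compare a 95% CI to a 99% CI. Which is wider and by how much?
99% CI is wider by 2.26

df = 19
95% CI: t* = 2.093, (98.71, 104.89), width = 2 · t* · s/√n = 6.18
99% CI: t* = 2.861, (97.58, 106.02), width = 2 · t* · s/√n = 8.44

The 99% CI is wider by 8.44 - 6.18 = 2.26.
Higher confidence requires a wider interval.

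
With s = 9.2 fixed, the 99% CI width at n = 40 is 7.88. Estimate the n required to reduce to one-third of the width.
n ≈ 360

CI width ∝ 1/√n
To reduce width by factor 3, need √n to grow by 3 → need 3² = 9 times as many samples.

Current: n = 40, width = 7.88
New: n = 360, width ≈ 2.51

Width reduced by factor of 7.88/2.51 = 3.14.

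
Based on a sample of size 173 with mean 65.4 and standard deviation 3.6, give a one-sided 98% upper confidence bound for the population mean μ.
μ ≤ 65.97

Upper bound (one-sided):
t* = 2.069 (one-sided for 98%)
Upper bound = x̄ + t* · s/√n = 65.4 + 2.069 · 3.6/√173 = 65.97

We are 98% confident that μ ≤ 65.97.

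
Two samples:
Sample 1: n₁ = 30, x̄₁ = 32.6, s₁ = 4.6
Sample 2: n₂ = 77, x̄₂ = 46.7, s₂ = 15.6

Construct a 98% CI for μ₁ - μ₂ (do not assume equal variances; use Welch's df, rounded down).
(-18.75, -9.45)

Difference: x̄₁ - x̄₂ = -14.10
SE = √(s₁²/n₁ + s₂²/n₂) = √(4.6²/30 + 15.6²/77) = 1.9662
df = 100.58 → 100 (Welch–Satterthwaite, rounded down)
t* = 2.364

CI: -14.10 ± 2.364 · 1.9662 = -14.10 ± 4.65 = (-18.75, -9.45)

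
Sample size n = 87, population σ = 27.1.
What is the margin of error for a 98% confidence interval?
Margin of error = 6.76

Margin of error = z* · σ/√n
= 2.326 · 27.1/√87
= 2.326 · 27.1/9.3274
= 6.76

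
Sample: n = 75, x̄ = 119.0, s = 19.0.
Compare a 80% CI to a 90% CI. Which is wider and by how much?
90% CI is wider by 1.64

df = 74
80% CI: t* = 1.293, (116.16, 121.84), width = 2 · t* · s/√n = 5.67
90% CI: t* = 1.666, (115.34, 122.66), width = 2 · t* · s/√n = 7.31

The 90% CI is wider by 7.31 - 5.67 = 1.64.
Higher confidence requires a wider interval.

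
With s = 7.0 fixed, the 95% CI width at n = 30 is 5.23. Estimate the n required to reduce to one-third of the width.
n ≈ 270

CI width ∝ 1/√n
To reduce width by factor 3, need √n to grow by 3 → need 3² = 9 times as many samples.

Current: n = 30, width = 5.23
New: n = 270, width ≈ 1.68

Width reduced by factor of 5.23/1.68 = 3.11.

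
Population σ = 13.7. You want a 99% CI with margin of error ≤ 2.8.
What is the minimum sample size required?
n ≥ 159

For margin E ≤ 2.8:
n ≥ (z* · σ / E)²
n ≥ (2.576 · 13.7 / 2.8)²
n ≥ 158.86

Minimum n = 159 (rounding up)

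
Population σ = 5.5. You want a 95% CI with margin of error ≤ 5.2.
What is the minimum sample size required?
n ≥ 5

For margin E ≤ 5.2:
n ≥ (z* · σ / E)²
n ≥ (1.960 · 5.5 / 5.2)²
n ≥ 4.30

Minimum n = 5 (rounding up)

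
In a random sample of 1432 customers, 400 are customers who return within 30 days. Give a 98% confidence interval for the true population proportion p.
(0.252, 0.307)

Proportion CI:
p̂ = 400/1432 = 0.27933
SE = √(p̂(1-p̂)/n) = √(0.27933 · 0.72067 / 1432) = 0.01186

z* = 2.326
Margin = z* · SE = 2.326 · 0.01186 = 0.0276

CI: 0.27933 ± 0.0276 = (0.252, 0.307)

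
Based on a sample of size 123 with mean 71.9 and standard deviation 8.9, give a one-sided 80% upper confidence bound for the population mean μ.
μ ≤ 72.58

Upper bound (one-sided):
t* = 0.845 (one-sided for 80%)
Upper bound = x̄ + t* · s/√n = 71.9 + 0.845 · 8.9/√123 = 72.58

We are 80% confident that μ ≤ 72.58.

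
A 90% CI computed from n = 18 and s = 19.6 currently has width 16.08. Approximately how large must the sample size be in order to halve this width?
n ≈ 72

CI width ∝ 1/√n
To reduce width by factor 2, need √n to grow by 2 → need 2² = 4 times as many samples.

Current: n = 18, width = 16.08
New: n = 72, width ≈ 7.70

Width reduced by factor of 16.08/7.70 = 2.09.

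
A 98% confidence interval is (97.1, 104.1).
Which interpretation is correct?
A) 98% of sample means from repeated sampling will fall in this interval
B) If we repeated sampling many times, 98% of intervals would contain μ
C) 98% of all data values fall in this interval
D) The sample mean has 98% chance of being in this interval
B

A) Wrong — coverage applies to intervals containing μ, not to future x̄ values.
B) Correct — this is the frequentist long-run coverage interpretation.
C) Wrong — a CI is about the parameter μ, not individual data values.
D) Wrong — x̄ is observed and sits in the interval by construction.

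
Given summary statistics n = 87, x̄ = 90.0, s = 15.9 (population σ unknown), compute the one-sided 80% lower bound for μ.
μ ≥ 88.56

Lower bound (one-sided):
t* = 0.846 (one-sided for 80%)
Lower bound = x̄ - t* · s/√n = 90.0 - 0.846 · 15.9/√87 = 88.56

We are 80% confident that μ ≥ 88.56.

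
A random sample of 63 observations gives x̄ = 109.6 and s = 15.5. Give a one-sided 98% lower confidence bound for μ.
μ ≥ 105.50

Lower bound (one-sided):
t* = 2.098 (one-sided for 98%)
Lower bound = x̄ - t* · s/√n = 109.6 - 2.098 · 15.5/√63 = 105.50

We are 98% confident that μ ≥ 105.50.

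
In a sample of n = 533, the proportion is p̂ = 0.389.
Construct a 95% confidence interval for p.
(0.348, 0.430)

Proportion CI:
SE = √(p̂(1-p̂)/n) = √(0.389 · 0.611 / 533) = 0.02112

z* = 1.960
Margin = z* · SE = 1.960 · 0.02112 = 0.0414

CI: 0.389 ± 0.0414 = (0.348, 0.430)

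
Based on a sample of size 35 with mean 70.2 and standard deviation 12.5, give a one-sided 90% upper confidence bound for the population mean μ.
μ ≤ 72.96

Upper bound (one-sided):
t* = 1.307 (one-sided for 90%)
Upper bound = x̄ + t* · s/√n = 70.2 + 1.307 · 12.5/√35 = 72.96

We are 90% confident that μ ≤ 72.96.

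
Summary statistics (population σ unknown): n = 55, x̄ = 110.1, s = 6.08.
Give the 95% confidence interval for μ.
(108.46, 111.74)

t-interval (σ unknown):
df = n - 1 = 54
t* = 2.005 for 95% confidence

Margin of error = t* · s/√n = 2.005 · 6.08/√55 = 1.64

CI: (108.46, 111.74)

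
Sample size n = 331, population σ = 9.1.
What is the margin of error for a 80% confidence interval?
Margin of error = 0.64

Margin of error = z* · σ/√n
= 1.282 · 9.1/√331
= 1.282 · 9.1/18.1934
= 0.64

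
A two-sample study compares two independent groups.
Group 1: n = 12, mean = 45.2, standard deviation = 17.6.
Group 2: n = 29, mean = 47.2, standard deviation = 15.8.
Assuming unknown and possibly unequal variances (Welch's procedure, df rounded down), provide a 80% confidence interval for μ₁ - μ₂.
(-9.80, 5.80)

Difference: x̄₁ - x̄₂ = -2.00
SE = √(s₁²/n₁ + s₂²/n₂) = √(17.6²/12 + 15.8²/29) = 5.8670
df = 18.74 → 18 (Welch–Satterthwaite, rounded down)
t* = 1.330

CI: -2.00 ± 1.330 · 5.8670 = -2.00 ± 7.80 = (-9.80, 5.80)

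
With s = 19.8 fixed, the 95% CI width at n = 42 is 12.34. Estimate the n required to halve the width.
n ≈ 168

CI width ∝ 1/√n
To reduce width by factor 2, need √n to grow by 2 → need 2² = 4 times as many samples.

Current: n = 42, width = 12.34
New: n = 168, width ≈ 6.03

Width reduced by factor of 12.34/6.03 = 2.05.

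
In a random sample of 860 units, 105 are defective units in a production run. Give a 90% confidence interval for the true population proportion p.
(0.104, 0.140)

Proportion CI:
p̂ = 105/860 = 0.12209
SE = √(p̂(1-p̂)/n) = √(0.12209 · 0.87791 / 860) = 0.01116

z* = 1.645
Margin = z* · SE = 1.645 · 0.01116 = 0.0184

CI: 0.12209 ± 0.0184 = (0.104, 0.140)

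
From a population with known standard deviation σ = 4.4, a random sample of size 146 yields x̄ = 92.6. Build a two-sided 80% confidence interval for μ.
(92.13, 93.07)

z-interval (σ known):
z* = 1.282 for 80% confidence

Margin of error = z* · σ/√n = 1.282 · 4.4/√146 = 0.47

CI: (92.6 - 0.47, 92.6 + 0.47) = (92.13, 93.07)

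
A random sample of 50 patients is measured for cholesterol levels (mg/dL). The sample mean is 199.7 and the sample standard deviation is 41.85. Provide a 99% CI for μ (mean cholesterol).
(183.84, 215.56)

t-interval (σ unknown):
df = n - 1 = 49
t* = 2.680 for 99% confidence

Margin of error = t* · s/√n = 2.680 · 41.85/√50 = 15.86

CI: (183.84, 215.56)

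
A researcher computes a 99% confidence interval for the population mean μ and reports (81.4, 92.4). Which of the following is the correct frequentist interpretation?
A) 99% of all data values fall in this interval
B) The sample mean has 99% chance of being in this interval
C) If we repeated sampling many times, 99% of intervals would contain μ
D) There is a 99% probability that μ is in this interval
C

A) Wrong — a CI is about the parameter μ, not individual data values.
B) Wrong — x̄ is observed and sits in the interval by construction.
C) Correct — this is the frequentist long-run coverage interpretation.
D) Wrong — μ is fixed; the randomness lives in the interval, not in μ.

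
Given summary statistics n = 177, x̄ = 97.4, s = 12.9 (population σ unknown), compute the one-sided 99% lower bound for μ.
μ ≥ 95.12

Lower bound (one-sided):
t* = 2.348 (one-sided for 99%)
Lower bound = x̄ - t* · s/√n = 97.4 - 2.348 · 12.9/√177 = 95.12

We are 99% confident that μ ≥ 95.12.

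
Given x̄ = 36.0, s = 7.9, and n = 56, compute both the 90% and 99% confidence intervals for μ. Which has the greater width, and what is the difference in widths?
99% CI is wider by 2.10

df = 55
90% CI: t* = 1.673, (34.23, 37.77), width = 2 · t* · s/√n = 3.53
99% CI: t* = 2.668, (33.18, 38.82), width = 2 · t* · s/√n = 5.63

The 99% CI is wider by 5.63 - 3.53 = 2.10.
Higher confidence requires a wider interval.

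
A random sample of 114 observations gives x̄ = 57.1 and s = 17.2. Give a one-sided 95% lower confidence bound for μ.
μ ≥ 54.43

Lower bound (one-sided):
t* = 1.658 (one-sided for 95%)
Lower bound = x̄ - t* · s/√n = 57.1 - 1.658 · 17.2/√114 = 54.43

We are 95% confident that μ ≥ 54.43.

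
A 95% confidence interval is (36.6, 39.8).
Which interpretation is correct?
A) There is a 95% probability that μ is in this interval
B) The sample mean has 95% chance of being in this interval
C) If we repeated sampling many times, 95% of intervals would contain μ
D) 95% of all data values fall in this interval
C

A) Wrong — μ is fixed; the randomness lives in the interval, not in μ.
B) Wrong — x̄ is observed and sits in the interval by construction.
C) Correct — this is the frequentist long-run coverage interpretation.
D) Wrong — a CI is about the parameter μ, not individual data values.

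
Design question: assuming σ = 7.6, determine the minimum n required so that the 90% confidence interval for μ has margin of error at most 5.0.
n ≥ 7

For margin E ≤ 5.0:
n ≥ (z* · σ / E)²
n ≥ (1.645 · 7.6 / 5.0)²
n ≥ 6.25

Minimum n = 7 (rounding up)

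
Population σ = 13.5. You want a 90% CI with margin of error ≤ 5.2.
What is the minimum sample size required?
n ≥ 19

For margin E ≤ 5.2:
n ≥ (z* · σ / E)²
n ≥ (1.645 · 13.5 / 5.2)²
n ≥ 18.24

Minimum n = 19 (rounding up)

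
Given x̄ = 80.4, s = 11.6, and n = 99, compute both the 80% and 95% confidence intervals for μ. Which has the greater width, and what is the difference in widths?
95% CI is wider by 1.62

df = 98
80% CI: t* = 1.290, (78.90, 81.90), width = 2 · t* · s/√n = 3.01
95% CI: t* = 1.984, (78.09, 82.71), width = 2 · t* · s/√n = 4.63

The 95% CI is wider by 4.63 - 3.01 = 1.62.
Higher confidence requires a wider interval.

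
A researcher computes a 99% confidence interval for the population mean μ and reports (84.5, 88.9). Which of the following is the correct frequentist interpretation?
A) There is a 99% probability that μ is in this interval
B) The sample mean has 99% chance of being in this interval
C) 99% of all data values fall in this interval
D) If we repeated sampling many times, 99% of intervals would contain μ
D

A) Wrong — μ is fixed; the randomness lives in the interval, not in μ.
B) Wrong — x̄ is observed and sits in the interval by construction.
C) Wrong — a CI is about the parameter μ, not individual data values.
D) Correct — this is the frequentist long-run coverage interpretation.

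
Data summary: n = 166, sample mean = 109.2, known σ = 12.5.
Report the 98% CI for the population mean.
(106.94, 111.46)

z-interval (σ known):
z* = 2.326 for 98% confidence

Margin of error = z* · σ/√n = 2.326 · 12.5/√166 = 2.26

CI: (109.2 - 2.26, 109.2 + 2.26) = (106.94, 111.46)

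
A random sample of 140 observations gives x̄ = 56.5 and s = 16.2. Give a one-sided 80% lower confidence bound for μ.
μ ≥ 55.34

Lower bound (one-sided):
t* = 0.844 (one-sided for 80%)
Lower bound = x̄ - t* · s/√n = 56.5 - 0.844 · 16.2/√140 = 55.34

We are 80% confident that μ ≥ 55.34.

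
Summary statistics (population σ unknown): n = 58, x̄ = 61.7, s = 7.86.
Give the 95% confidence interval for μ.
(59.63, 63.77)

t-interval (σ unknown):
df = n - 1 = 57
t* = 2.002 for 95% confidence

Margin of error = t* · s/√n = 2.002 · 7.86/√58 = 2.07

CI: (59.63, 63.77)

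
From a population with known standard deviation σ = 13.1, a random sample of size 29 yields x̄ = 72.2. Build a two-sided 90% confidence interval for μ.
(68.20, 76.20)

z-interval (σ known):
z* = 1.645 for 90% confidence

Margin of error = z* · σ/√n = 1.645 · 13.1/√29 = 4.00

CI: (72.2 - 4.00, 72.2 + 4.00) = (68.20, 76.20)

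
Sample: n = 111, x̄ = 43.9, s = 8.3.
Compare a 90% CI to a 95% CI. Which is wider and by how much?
95% CI is wider by 0.51

df = 110
90% CI: t* = 1.659, (42.59, 45.21), width = 2 · t* · s/√n = 2.61
95% CI: t* = 1.982, (42.34, 45.46), width = 2 · t* · s/√n = 3.12

The 95% CI is wider by 3.12 - 2.61 = 0.51.
Higher confidence requires a wider interval.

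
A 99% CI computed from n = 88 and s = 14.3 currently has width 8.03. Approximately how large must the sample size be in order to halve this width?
n ≈ 352

CI width ∝ 1/√n
To reduce width by factor 2, need √n to grow by 2 → need 2² = 4 times as many samples.

Current: n = 88, width = 8.03
New: n = 352, width ≈ 3.95

Width reduced by factor of 8.03/3.95 = 2.03.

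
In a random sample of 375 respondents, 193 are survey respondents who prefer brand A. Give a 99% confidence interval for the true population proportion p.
(0.448, 0.581)

Proportion CI:
p̂ = 193/375 = 0.51467
SE = √(p̂(1-p̂)/n) = √(0.51467 · 0.48533 / 375) = 0.02581

z* = 2.576
Margin = z* · SE = 2.576 · 0.02581 = 0.0665

CI: 0.51467 ± 0.0665 = (0.448, 0.581)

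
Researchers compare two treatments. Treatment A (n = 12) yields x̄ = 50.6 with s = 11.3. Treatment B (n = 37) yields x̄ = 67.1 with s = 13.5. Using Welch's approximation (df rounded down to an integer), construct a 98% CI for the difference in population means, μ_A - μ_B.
(-26.40, -6.60)

Difference: x̄₁ - x̄₂ = -16.50
SE = √(s₁²/n₁ + s₂²/n₂) = √(11.3²/12 + 13.5²/37) = 3.9454
df = 22.09 → 22 (Welch–Satterthwaite, rounded down)
t* = 2.508

CI: -16.50 ± 2.508 · 3.9454 = -16.50 ± 9.90 = (-26.40, -6.60)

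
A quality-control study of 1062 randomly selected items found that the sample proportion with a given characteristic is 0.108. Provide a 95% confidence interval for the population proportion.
(0.089, 0.127)

Proportion CI:
SE = √(p̂(1-p̂)/n) = √(0.108 · 0.892 / 1062) = 0.00952

z* = 1.960
Margin = z* · SE = 1.960 · 0.00952 = 0.0187

CI: 0.108 ± 0.0187 = (0.089, 0.127)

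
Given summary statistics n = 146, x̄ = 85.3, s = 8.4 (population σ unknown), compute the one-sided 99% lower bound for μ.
μ ≥ 83.66

Lower bound (one-sided):
t* = 2.352 (one-sided for 99%)
Lower bound = x̄ - t* · s/√n = 85.3 - 2.352 · 8.4/√146 = 83.66

We are 99% confident that μ ≥ 83.66.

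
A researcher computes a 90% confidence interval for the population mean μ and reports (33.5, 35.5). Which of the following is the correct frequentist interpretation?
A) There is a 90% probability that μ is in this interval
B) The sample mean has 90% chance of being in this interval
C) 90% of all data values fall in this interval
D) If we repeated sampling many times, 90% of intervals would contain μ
D

A) Wrong — μ is fixed; the randomness lives in the interval, not in μ.
B) Wrong — x̄ is observed and sits in the interval by construction.
C) Wrong — a CI is about the parameter μ, not individual data values.
D) Correct — this is the frequentist long-run coverage interpretation.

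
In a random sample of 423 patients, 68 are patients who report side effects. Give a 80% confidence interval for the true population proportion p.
(0.138, 0.184)

Proportion CI:
p̂ = 68/423 = 0.16076
SE = √(p̂(1-p̂)/n) = √(0.16076 · 0.83924 / 423) = 0.01786

z* = 1.282
Margin = z* · SE = 1.282 · 0.01786 = 0.0229

CI: 0.16076 ± 0.0229 = (0.138, 0.184)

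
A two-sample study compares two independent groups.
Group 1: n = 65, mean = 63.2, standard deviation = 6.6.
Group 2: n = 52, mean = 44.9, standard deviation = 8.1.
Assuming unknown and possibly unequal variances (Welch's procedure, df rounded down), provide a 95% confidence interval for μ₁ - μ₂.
(15.54, 21.06)

Difference: x̄₁ - x̄₂ = 18.30
SE = √(s₁²/n₁ + s₂²/n₂) = √(6.6²/65 + 8.1²/52) = 1.3899
df = 97.62 → 97 (Welch–Satterthwaite, rounded down)
t* = 1.985

CI: 18.30 ± 1.985 · 1.3899 = 18.30 ± 2.76 = (15.54, 21.06)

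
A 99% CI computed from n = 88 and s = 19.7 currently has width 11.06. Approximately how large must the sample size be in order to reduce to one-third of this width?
n ≈ 792

CI width ∝ 1/√n
To reduce width by factor 3, need √n to grow by 3 → need 3² = 9 times as many samples.

Current: n = 88, width = 11.06
New: n = 792, width ≈ 3.61

Width reduced by factor of 11.06/3.61 = 3.06.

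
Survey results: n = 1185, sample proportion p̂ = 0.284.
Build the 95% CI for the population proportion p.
(0.258, 0.310)

Proportion CI:
SE = √(p̂(1-p̂)/n) = √(0.284 · 0.716 / 1185) = 0.01310

z* = 1.960
Margin = z* · SE = 1.960 · 0.01310 = 0.0257

CI: 0.284 ± 0.0257 = (0.258, 0.310)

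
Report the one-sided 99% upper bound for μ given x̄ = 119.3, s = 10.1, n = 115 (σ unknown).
μ ≤ 121.52

Upper bound (one-sided):
t* = 2.360 (one-sided for 99%)
Upper bound = x̄ + t* · s/√n = 119.3 + 2.360 · 10.1/√115 = 121.52

We are 99% confident that μ ≤ 121.52.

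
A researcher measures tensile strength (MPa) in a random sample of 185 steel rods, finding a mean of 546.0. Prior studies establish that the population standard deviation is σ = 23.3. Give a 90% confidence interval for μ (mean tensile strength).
(543.18, 548.82)

z-interval (σ known):
z* = 1.645 for 90% confidence

Margin of error = z* · σ/√n = 1.645 · 23.3/√185 = 2.82

CI: (546.0 - 2.82, 546.0 + 2.82) = (543.18, 548.82)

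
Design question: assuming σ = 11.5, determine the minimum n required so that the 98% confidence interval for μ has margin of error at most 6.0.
n ≥ 20

For margin E ≤ 6.0:
n ≥ (z* · σ / E)²
n ≥ (2.326 · 11.5 / 6.0)²
n ≥ 19.88

Minimum n = 20 (rounding up)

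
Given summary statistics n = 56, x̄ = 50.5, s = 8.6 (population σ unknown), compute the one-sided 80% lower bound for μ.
μ ≥ 49.53

Lower bound (one-sided):
t* = 0.848 (one-sided for 80%)
Lower bound = x̄ - t* · s/√n = 50.5 - 0.848 · 8.6/√56 = 49.53

We are 80% confident that μ ≥ 49.53.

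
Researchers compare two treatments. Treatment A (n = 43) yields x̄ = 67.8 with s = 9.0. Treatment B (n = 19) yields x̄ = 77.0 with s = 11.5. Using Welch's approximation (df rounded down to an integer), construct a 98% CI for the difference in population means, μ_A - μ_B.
(-16.54, -1.86)

Difference: x̄₁ - x̄₂ = -9.20
SE = √(s₁²/n₁ + s₂²/n₂) = √(9.0²/43 + 11.5²/19) = 2.9739
df = 28.18 → 28 (Welch–Satterthwaite, rounded down)
t* = 2.467

CI: -9.20 ± 2.467 · 2.9739 = -9.20 ± 7.34 = (-16.54, -1.86)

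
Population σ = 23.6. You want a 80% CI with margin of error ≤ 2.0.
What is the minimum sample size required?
n ≥ 229

For margin E ≤ 2.0:
n ≥ (z* · σ / E)²
n ≥ (1.282 · 23.6 / 2.0)²
n ≥ 228.84

Minimum n = 229 (rounding up)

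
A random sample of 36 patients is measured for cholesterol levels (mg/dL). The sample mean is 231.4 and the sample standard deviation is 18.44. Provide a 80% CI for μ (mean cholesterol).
(227.39, 235.41)

t-interval (σ unknown):
df = n - 1 = 35
t* = 1.306 for 80% confidence

Margin of error = t* · s/√n = 1.306 · 18.44/√36 = 4.01

CI: (227.39, 235.41)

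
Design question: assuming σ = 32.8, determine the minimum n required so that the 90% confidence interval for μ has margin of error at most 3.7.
n ≥ 213

For margin E ≤ 3.7:
n ≥ (z* · σ / E)²
n ≥ (1.645 · 32.8 / 3.7)²
n ≥ 212.66

Minimum n = 213 (rounding up)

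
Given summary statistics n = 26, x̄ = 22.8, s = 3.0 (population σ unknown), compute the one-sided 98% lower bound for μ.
μ ≥ 21.53

Lower bound (one-sided):
t* = 2.167 (one-sided for 98%)
Lower bound = x̄ - t* · s/√n = 22.8 - 2.167 · 3.0/√26 = 21.53

We are 98% confident that μ ≥ 21.53.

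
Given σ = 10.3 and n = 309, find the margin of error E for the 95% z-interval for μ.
Margin of error = 1.15

Margin of error = z* · σ/√n
= 1.960 · 10.3/√309
= 1.960 · 10.3/17.5784
= 1.15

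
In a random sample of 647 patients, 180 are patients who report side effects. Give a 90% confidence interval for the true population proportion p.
(0.249, 0.307)

Proportion CI:
p̂ = 180/647 = 0.27821
SE = √(p̂(1-p̂)/n) = √(0.27821 · 0.72179 / 647) = 0.01762

z* = 1.645
Margin = z* · SE = 1.645 · 0.01762 = 0.0290

CI: 0.27821 ± 0.0290 = (0.249, 0.307)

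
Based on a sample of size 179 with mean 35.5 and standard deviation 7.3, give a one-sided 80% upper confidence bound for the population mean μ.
μ ≤ 35.96

Upper bound (one-sided):
t* = 0.844 (one-sided for 80%)
Upper bound = x̄ + t* · s/√n = 35.5 + 0.844 · 7.3/√179 = 35.96

We are 80% confident that μ ≤ 35.96.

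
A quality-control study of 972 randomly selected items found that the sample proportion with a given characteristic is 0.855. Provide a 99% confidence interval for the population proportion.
(0.826, 0.884)

Proportion CI:
SE = √(p̂(1-p̂)/n) = √(0.855 · 0.145 / 972) = 0.01129

z* = 2.576
Margin = z* · SE = 2.576 · 0.01129 = 0.0291

CI: 0.855 ± 0.0291 = (0.826, 0.884)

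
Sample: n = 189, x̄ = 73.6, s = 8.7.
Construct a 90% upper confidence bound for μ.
μ ≤ 74.41

Upper bound (one-sided):
t* = 1.286 (one-sided for 90%)
Upper bound = x̄ + t* · s/√n = 73.6 + 1.286 · 8.7/√189 = 74.41

We are 90% confident that μ ≤ 74.41.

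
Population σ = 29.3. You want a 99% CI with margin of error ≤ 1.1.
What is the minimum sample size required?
n ≥ 4709

For margin E ≤ 1.1:
n ≥ (z* · σ / E)²
n ≥ (2.576 · 29.3 / 1.1)²
n ≥ 4708.06

Minimum n = 4709 (rounding up)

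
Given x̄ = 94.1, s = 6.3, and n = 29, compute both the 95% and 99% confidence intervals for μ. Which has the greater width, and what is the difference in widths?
99% CI is wider by 1.67

df = 28
95% CI: t* = 2.048, (91.70, 96.50), width = 2 · t* · s/√n = 4.79
99% CI: t* = 2.763, (90.87, 97.33), width = 2 · t* · s/√n = 6.46

The 99% CI is wider by 6.46 - 4.79 = 1.67.
Higher confidence requires a wider interval.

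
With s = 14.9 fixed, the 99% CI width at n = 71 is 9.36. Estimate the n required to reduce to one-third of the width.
n ≈ 639

CI width ∝ 1/√n
To reduce width by factor 3, need √n to grow by 3 → need 3² = 9 times as many samples.

Current: n = 71, width = 9.36
New: n = 639, width ≈ 3.05

Width reduced by factor of 9.36/3.05 = 3.07.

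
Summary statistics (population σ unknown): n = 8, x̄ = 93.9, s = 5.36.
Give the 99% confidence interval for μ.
(87.27, 100.53)

t-interval (σ unknown):
df = n - 1 = 7
t* = 3.499 for 99% confidence

Margin of error = t* · s/√n = 3.499 · 5.36/√8 = 6.63

CI: (87.27, 100.53)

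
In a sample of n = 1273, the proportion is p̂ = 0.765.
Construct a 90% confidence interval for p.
(0.745, 0.785)

Proportion CI:
SE = √(p̂(1-p̂)/n) = √(0.765 · 0.235 / 1273) = 0.01188

z* = 1.645
Margin = z* · SE = 1.645 · 0.01188 = 0.0195

CI: 0.765 ± 0.0195 = (0.745, 0.785)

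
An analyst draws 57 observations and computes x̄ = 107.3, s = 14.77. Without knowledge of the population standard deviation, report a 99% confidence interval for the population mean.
(102.08, 112.52)

t-interval (σ unknown):
df = n - 1 = 56
t* = 2.667 for 99% confidence

Margin of error = t* · s/√n = 2.667 · 14.77/√57 = 5.22

CI: (102.08, 112.52)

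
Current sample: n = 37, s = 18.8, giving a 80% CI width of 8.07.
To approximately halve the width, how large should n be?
n ≈ 148

CI width ∝ 1/√n
To reduce width by factor 2, need √n to grow by 2 → need 2² = 4 times as many samples.

Current: n = 37, width = 8.07
New: n = 148, width ≈ 3.98

Width reduced by factor of 8.07/3.98 = 2.03.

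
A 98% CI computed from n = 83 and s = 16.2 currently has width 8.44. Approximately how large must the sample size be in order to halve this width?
n ≈ 332

CI width ∝ 1/√n
To reduce width by factor 2, need √n to grow by 2 → need 2² = 4 times as many samples.

Current: n = 83, width = 8.44
New: n = 332, width ≈ 4.16

Width reduced by factor of 8.44/4.16 = 2.03.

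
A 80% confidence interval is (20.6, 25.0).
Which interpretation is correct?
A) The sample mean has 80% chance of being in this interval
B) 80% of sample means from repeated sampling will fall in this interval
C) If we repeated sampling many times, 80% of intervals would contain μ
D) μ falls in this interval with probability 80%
C

A) Wrong — x̄ is observed and sits in the interval by construction.
B) Wrong — coverage applies to intervals containing μ, not to future x̄ values.
C) Correct — this is the frequentist long-run coverage interpretation.
D) Wrong — μ is fixed; the randomness lives in the interval, not in μ.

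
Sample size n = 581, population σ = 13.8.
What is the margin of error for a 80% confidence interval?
Margin of error = 0.73

Margin of error = z* · σ/√n
= 1.282 · 13.8/√581
= 1.282 · 13.8/24.1039
= 0.73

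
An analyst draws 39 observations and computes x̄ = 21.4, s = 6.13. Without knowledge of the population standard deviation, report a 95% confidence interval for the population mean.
(19.41, 23.39)

t-interval (σ unknown):
df = n - 1 = 38
t* = 2.024 for 95% confidence

Margin of error = t* · s/√n = 2.024 · 6.13/√39 = 1.99

CI: (19.41, 23.39)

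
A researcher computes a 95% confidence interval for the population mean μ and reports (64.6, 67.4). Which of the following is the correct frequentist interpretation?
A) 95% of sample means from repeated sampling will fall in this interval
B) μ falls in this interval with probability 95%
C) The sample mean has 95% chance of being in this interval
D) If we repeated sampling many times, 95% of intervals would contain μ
D

A) Wrong — coverage applies to intervals containing μ, not to future x̄ values.
B) Wrong — μ is fixed; the randomness lives in the interval, not in μ.
C) Wrong — x̄ is observed and sits in the interval by construction.
D) Correct — this is the frequentist long-run coverage interpretation.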